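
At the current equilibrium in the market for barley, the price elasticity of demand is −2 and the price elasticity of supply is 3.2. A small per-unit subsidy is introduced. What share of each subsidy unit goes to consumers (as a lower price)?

For a small subsidy around the equilibrium, the benefit split depends on the relative slopes, which at a point are proportional to the elasticities.
Buyer share = εs/(εs + |εd|) = 3.2/(3.2 + 2) = 8/13; seller share = |εd|/(εs + |εd|) = 5/13.

Consumer share = 8/13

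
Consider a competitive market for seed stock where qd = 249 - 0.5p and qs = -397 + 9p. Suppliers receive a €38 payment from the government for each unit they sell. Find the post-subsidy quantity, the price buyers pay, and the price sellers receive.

Pre-subsidy: 249 - 0.5p = -397 + 9p gives p* = 68, q* = 215.
With the subsidy, sellers receive ps = pb + 38 for each unit, where pb is the price buyers pay.
Supply in terms of pb becomes qs = -397 + 9(pb + 38) = -55 + 9pb. Setting this equal to demand: 249 - 0.5pb = -55 + 9pb, so pb = 32.
Sellers receive ps = 32 + 38 = 70; q' = 249 − 0.5·32 = 233.

q' = 233; buyers pay €32; sellers receive €70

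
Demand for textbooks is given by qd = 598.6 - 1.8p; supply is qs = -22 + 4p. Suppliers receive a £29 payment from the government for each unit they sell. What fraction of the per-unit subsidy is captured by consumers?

Pre-subsidy: 598.6 - 1.8p = -22 + 4p gives p* = 107, q* = 406.
With the subsidy, sellers receive ps = pb + 29 for each unit, where pb is the price buyers pay.
Supply in terms of pb becomes qs = -22 + 4(pb + 29) = 94 + 4pb. Setting this equal to demand: 598.6 - 1.8pb = 94 + 4pb, so pb = 87.
Sellers receive ps = 87 + 29 = 116; q' = 598.6 − 1.8·87 = 442.
Buyers' price falls by p* − pb = 107 − 87 = 20; sellers' price rises by ps − p* = 116 − 107 = 9.
So consumers capture 20/29 = 20/29 of each unit of subsidy.

Consumer share = 20/29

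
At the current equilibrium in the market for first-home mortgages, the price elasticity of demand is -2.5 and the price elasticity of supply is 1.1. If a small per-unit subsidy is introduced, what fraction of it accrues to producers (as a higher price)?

For a small subsidy around the equilibrium, the benefit split depends on the relative slopes, which at a point are proportional to the elasticities.
Buyer share = εs/(εs + |εd|) = 1.1/(1.1 + 2.5) = 11/36; seller share = |εd|/(εs + |εd|) = 25/36.
So producers capture 25/36 of the subsidy.

Producer share = 25/36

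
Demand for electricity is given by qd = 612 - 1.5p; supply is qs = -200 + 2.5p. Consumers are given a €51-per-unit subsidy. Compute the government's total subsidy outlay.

Government cost = €18120.9375

Pre-subsidy: 612 - 1.5p = -200 + 2.5p gives p* = 203, q* = 307.5.
With the rebate, buyers effectively pay pb = ps − 51, where ps is the price sellers receive.
Demand in terms of ps becomes qd = 612 − 1.5(ps − 51) = 688.5 - 1.5ps. Setting this equal to supply: 688.5 - 1.5ps = -200 + 2.5ps, so ps = 222.125.
Buyers pay pb = 222.125 − 51 = 171.125; q' = -200 + 2.5·222.125 = 355.3125.
Government outlay = subsidy × quantity = 51 × 355.3125 = 18120.9375.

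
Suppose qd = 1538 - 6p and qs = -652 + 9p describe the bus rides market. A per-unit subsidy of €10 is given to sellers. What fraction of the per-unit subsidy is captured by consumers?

Consumer share = 0.6

Pre-subsidy: 1538 - 6p = -652 + 9p gives p* = 146, q* = 662.
With the subsidy, sellers receive ps = pb + 10 for each unit, where pb is the price buyers pay.
Supply in terms of pb becomes qs = -652 + 9(pb + 10) = -562 + 9pb. Setting this equal to demand: 1538 - 6pb = -562 + 9pb, so pb = 140.
Sellers receive ps = 140 + 10 = 150; q' = 1538 − 6·140 = 698.
Buyers' price falls by p* − pb = 146 − 140 = 6; sellers' price rises by ps − p* = 150 − 146 = 4.
So consumers capture 6/10 = 0.6 of each unit of subsidy.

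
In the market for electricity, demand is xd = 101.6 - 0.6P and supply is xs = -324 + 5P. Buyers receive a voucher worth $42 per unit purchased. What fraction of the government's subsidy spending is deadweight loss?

Pre-subsidy: 101.6 - 0.6P = -324 + 5P gives P* = 76, x* = 56.
With the rebate, buyers effectively pay Pb = Ps − 42, where Ps is the price sellers receive.
Demand in terms of Ps becomes xd = 101.6 − 0.6(Ps − 42) = 126.8 - 0.6Ps. Setting this equal to supply: 126.8 - 0.6Ps = -324 + 5Ps, so Ps = 80.5.
Buyers pay Pb = 80.5 − 42 = 38.5; x' = -324 + 5·80.5 = 78.5.
ΔCS = ½(56 + 78.5)(76 − 38.5) = 2521.875; ΔPS = ½(56 + 78.5)(80.5 − 76) = 302.625.
Government spending = 42 × 78.5 = 3297.
DWL = ½ × 42 × (78.5 − 56) = 472.5; fraction = 472.5 / 3297 = 45/314.

DWL / government spending = 45/314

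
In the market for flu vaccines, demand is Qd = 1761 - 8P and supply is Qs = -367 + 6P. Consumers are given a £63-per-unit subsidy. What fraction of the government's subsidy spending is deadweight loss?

DWL / government spending = 108/761

Pre-subsidy: 1761 - 8P = -367 + 6P gives P* = 152, Q* = 545.
With the rebate, buyers effectively pay Pb = Ps − 63, where Ps is the price sellers receive.
Demand in terms of Ps becomes Qd = 1761 − 8(Ps − 63) = 2265 - 8Ps. Setting this equal to supply: 2265 - 8Ps = -367 + 6Ps, so Ps = 188.
Buyers pay Pb = 188 − 63 = 125; Q' = -367 + 6·188 = 761.
ΔCS = ½(545 + 761)(152 − 125) = 17631; ΔPS = ½(545 + 761)(188 − 152) = 23508.
Government spending = 63 × 761 = 47943.
DWL = ½ × 63 × (761 − 545) = 6804; fraction = 6804 / 47943 = 108/761.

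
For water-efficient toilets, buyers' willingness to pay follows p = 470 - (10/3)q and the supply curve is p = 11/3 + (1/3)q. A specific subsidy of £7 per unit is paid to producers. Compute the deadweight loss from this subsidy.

Pre-subsidy: 470 - (10/3)q = 11/3 + (1/3)q gives q* = 1399/11 and p* = 1520/33.
With the subsidy, sellers receive ps = pb + 7 for each unit, where pb is the price buyers pay.
On the curves, pb = 470 - (10/3)q and ps = 11/3 + (1/3)q; the wedge ps − pb = 7 gives 11/3 + (1/3)q − (470 - (10/3)q) = 7, so q' = 1420/11.
Then pb = 470 − (10/3)·(1420/11) = 1310/33 and ps = 11/3 + (1/3)·(1420/11) = 1541/33.
The subsidy expands output by 1420/11 − 1399/11 = 21/11 past the efficient level; on those units the gap between marginal cost and willingness to pay runs from 0 up to 7.
DWL = ½ × 7 × 21/11 = 147/22.

Deadweight loss = 147/22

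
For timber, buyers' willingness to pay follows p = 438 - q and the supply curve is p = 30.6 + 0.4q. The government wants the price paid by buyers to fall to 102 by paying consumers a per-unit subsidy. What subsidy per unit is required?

At a buyer price of 102, quantity demanded is 438 − 1·102 = 336.
Sellers supply 336 only when they receive ps = 30.6 + 0.4·336 = 165.
s = ps − pb = 165 − 102 = 63.

Required subsidy s = 63 per unit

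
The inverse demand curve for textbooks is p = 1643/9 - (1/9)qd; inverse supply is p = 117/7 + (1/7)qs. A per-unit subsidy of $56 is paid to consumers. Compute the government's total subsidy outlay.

Government cost = $48916

Pre-subsidy: 1643/9 - (1/9)q = 117/7 + (1/7)q gives q* = 653 and p* = 110.
With the rebate, buyers effectively pay pb = ps − 56, where ps is the price sellers receive.
On the curves, pb = 1643/9 - (1/9)q and ps = 117/7 + (1/7)q; the wedge ps − pb = 56 gives 117/7 + (1/7)q − (1643/9 - (1/9)q) = 56, so q' = 873.5.
Then pb = 1643/9 − (1/9)·873.5 = 85.5 and ps = 117/7 + (1/7)·873.5 = 141.5.
Government outlay = subsidy × quantity = 56 × 873.5 = 48916.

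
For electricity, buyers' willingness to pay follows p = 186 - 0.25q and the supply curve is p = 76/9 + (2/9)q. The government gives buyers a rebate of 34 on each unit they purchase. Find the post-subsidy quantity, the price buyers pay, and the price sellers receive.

Pre-subsidy: 186 - 0.25q = 76/9 + (2/9)q gives q* = 376 and p* = 92.
With the rebate, buyers effectively pay pb = ps − 34, where ps is the price sellers receive.
On the curves, pb = 186 - 0.25q and ps = 76/9 + (2/9)q; the wedge ps − pb = 34 gives 76/9 + (2/9)q − (186 - 0.25q) = 34, so q' = 448.
Then pb = 186 − 0.25·448 = 74 and ps = 76/9 + (2/9)·448 = 108.

q' = 448; buyers pay 74; sellers receive 108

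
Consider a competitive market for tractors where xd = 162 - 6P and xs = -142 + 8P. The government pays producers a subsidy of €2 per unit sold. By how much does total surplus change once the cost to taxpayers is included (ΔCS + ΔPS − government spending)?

Pre-subsidy: 162 - 6P = -142 + 8P gives P* = 152/7, x* = 222/7.
With the subsidy, sellers receive Ps = Pb + 2 for each unit, where Pb is the price buyers pay.
Supply in terms of Pb becomes xs = -142 + 8(Pb + 2) = -126 + 8Pb. Setting this equal to demand: 162 - 6Pb = -126 + 8Pb, so Pb = 144/7.
Sellers receive Ps = 144/7 + 2 = 158/7; x' = 162 − 6·(144/7) = 270/7.
ΔCS = ½(222/7 + 270/7)(152/7 − 144/7) = 1968/49; ΔPS = ½(222/7 + 270/7)(158/7 − 152/7) = 1476/49.
Government spending = 2 × 270/7 = 540/7.
Net change = 1968/49 + 1476/49 − 540/7 = -48/7. The loss equals the DWL triangle ½·2·48/7.

Net change in total surplus = -48/7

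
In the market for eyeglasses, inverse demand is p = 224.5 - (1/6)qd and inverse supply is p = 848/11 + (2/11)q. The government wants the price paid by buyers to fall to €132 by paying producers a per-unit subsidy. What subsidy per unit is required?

At a buyer price of 132, quantity demanded is 1347 − 6·132 = 555.
Sellers supply 555 only when they receive ps = 848/11 + (2/11)·555 = 178.
s = ps − pb = 178 − 132 = 46.

Required subsidy s = €46 per unit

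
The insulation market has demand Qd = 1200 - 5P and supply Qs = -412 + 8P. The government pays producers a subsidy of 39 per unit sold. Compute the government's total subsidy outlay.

Pre-subsidy: 1200 - 5P = -412 + 8P gives P* = 124, Q* = 580.
With the subsidy, sellers receive Ps = Pb + 39 for each unit, where Pb is the price buyers pay.
Supply in terms of Pb becomes Qs = -412 + 8(Pb + 39) = -100 + 8Pb. Setting this equal to demand: 1200 - 5Pb = -100 + 8Pb, so Pb = 100.
Sellers receive Ps = 100 + 39 = 139; Q' = 1200 − 5·100 = 700.
Government outlay = subsidy × quantity = 39 × 700 = 27300.

Government cost = 27300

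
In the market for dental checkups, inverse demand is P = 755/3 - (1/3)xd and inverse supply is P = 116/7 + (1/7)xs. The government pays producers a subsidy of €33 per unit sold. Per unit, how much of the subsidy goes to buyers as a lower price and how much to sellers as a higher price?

Buyers gain €23.1 per unit; sellers gain €9.9 per unit

Pre-subsidy: 755/3 - (1/3)x = 116/7 + (1/7)x gives x* = 493.7 and P* = 87.1.
With the subsidy, sellers receive Ps = Pb + 33 for each unit, where Pb is the price buyers pay.
On the curves, Pb = 755/3 - (1/3)x and Ps = 116/7 + (1/7)x; the wedge Ps − Pb = 33 gives 116/7 + (1/7)x − (755/3 - (1/3)x) = 33, so x' = 563.
Then Pb = 755/3 − (1/3)·563 = 64 and Ps = 116/7 + (1/7)·563 = 97.
Buyers' price falls by P* − Pb = 87.1 − 64 = 23.1; sellers' price rises by Ps − P* = 97 − 87.1 = 9.9.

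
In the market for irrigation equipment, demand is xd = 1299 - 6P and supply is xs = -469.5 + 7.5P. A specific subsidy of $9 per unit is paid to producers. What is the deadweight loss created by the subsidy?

Deadweight loss = $135

Pre-subsidy: 1299 - 6P = -469.5 + 7.5P gives P* = 131, x* = 513.
With the subsidy, sellers receive Ps = Pb + 9 for each unit, where Pb is the price buyers pay.
Supply in terms of Pb becomes xs = -469.5 + 7.5(Pb + 9) = -402 + 7.5Pb. Setting this equal to demand: 1299 - 6Pb = -402 + 7.5Pb, so Pb = 126.
Sellers receive Ps = 126 + 9 = 135; x' = 1299 − 6·126 = 543.
The subsidy expands output by 543 − 513 = 30 past the efficient level; on those units the gap between marginal cost and willingness to pay runs from 0 up to 9.
DWL = ½ × 9 × 30 = 135.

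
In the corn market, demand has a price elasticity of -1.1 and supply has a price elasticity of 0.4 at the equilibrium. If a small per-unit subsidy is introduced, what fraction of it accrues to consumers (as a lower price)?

Consumer share = 4/15

For a small subsidy around the equilibrium, the benefit split depends on the relative slopes, which at a point are proportional to the elasticities.
Buyer share = εs/(εs + |εd|) = 0.4/(0.4 + 1.1) = 4/15; seller share = |εd|/(εs + |εd|) = 11/15.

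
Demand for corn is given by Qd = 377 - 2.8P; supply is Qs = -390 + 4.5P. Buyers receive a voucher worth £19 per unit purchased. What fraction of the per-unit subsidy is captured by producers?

Pre-subsidy: 377 - 2.8P = -390 + 4.5P gives P* = 7670/73, Q* = 6045/73.
With the rebate, buyers effectively pay Pb = Ps − 19, where Ps is the price sellers receive.
Demand in terms of Ps becomes Qd = 377 − 2.8(Ps − 19) = 430.2 - 2.8Ps. Setting this equal to supply: 430.2 - 2.8Ps = -390 + 4.5Ps, so Ps = 8202/73.
Buyers pay Pb = 8202/73 − 19 = 6815/73; Q' = -390 + 4.5·(8202/73) = 8439/73.
Buyers' price falls by P* − Pb = 7670/73 − 6815/73 = 855/73; sellers' price rises by Ps − P* = 8202/73 − 7670/73 = 532/73.
So producers capture (532/73)/19 = 28/73 of each unit of subsidy.

Producer share = 28/73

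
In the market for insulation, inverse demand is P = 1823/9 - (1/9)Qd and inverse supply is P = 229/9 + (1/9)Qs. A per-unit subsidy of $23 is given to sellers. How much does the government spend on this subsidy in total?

Government cost = $20711.5

Pre-subsidy: 1823/9 - (1/9)Q = 229/9 + (1/9)Q gives Q* = 797 and P* = 114.
With the subsidy, sellers receive Ps = Pb + 23 for each unit, where Pb is the price buyers pay.
On the curves, Pb = 1823/9 - (1/9)Q and Ps = 229/9 + (1/9)Q; the wedge Ps − Pb = 23 gives 229/9 + (1/9)Q − (1823/9 - (1/9)Q) = 23, so Q' = 900.5.
Then Pb = 1823/9 − (1/9)·900.5 = 102.5 and Ps = 229/9 + (1/9)·900.5 = 125.5.
Government outlay = subsidy × quantity = 23 × 900.5 = 20711.5.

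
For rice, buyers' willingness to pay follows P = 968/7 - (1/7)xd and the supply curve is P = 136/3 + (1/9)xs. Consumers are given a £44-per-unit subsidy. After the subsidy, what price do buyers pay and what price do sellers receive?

Buyers pay £61.25; sellers receive £105.25

Pre-subsidy: 968/7 - (1/7)x = 136/3 + (1/9)x gives x* = 366 and P* = 86.
With the rebate, buyers effectively pay Pb = Ps − 44, where Ps is the price sellers receive.
On the curves, Pb = 968/7 - (1/7)x and Ps = 136/3 + (1/9)x; the wedge Ps − Pb = 44 gives 136/3 + (1/9)x − (968/7 - (1/7)x) = 44, so x' = 539.25.
Then Pb = 968/7 − (1/7)·539.25 = 61.25 and Ps = 136/3 + (1/9)·539.25 = 105.25.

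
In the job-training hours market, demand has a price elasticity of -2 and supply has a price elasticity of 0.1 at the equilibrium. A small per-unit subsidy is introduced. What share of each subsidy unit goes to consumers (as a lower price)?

For a small subsidy around the equilibrium, the benefit split depends on the relative slopes, which at a point are proportional to the elasticities.
Buyer share = εs/(εs + |εd|) = 0.1/(0.1 + 2) = 1/21; seller share = |εd|/(εs + |εd|) = 20/21.

Consumer share = 1/21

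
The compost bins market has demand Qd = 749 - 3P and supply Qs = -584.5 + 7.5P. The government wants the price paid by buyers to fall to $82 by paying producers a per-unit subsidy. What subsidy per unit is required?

Required subsidy s = $63 per unit

At a buyer price of 82, quantity demanded is 749 − 3·82 = 503.
Sellers supply 503 only when they receive Ps with -584.5 + 7.5·Ps = 503, i.e. Ps = 145.
s = Ps − Pb = 145 − 82 = 63.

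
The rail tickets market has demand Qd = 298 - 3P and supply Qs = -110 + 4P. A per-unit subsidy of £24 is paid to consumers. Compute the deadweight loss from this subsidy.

Deadweight loss = 3456/7

Pre-subsidy: 298 - 3P = -110 + 4P gives P* = 408/7, Q* = 862/7.
With the rebate, buyers effectively pay Pb = Ps − 24, where Ps is the price sellers receive.
Demand in terms of Ps becomes Qd = 298 − 3(Ps − 24) = 370 - 3Ps. Setting this equal to supply: 370 - 3Ps = -110 + 4Ps, so Ps = 480/7.
Buyers pay Pb = 480/7 − 24 = 312/7; Q' = -110 + 4·(480/7) = 1150/7.
The subsidy expands output by 1150/7 − 862/7 = 288/7 past the efficient level; on those units the gap between marginal cost and willingness to pay runs from 0 up to 24.
DWL = ½ × 24 × 288/7 = 3456/7.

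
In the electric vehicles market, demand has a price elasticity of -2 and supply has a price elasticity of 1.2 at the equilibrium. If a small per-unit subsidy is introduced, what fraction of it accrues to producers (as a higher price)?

Producer share = 0.625

For a small subsidy around the equilibrium, the benefit split depends on the relative slopes, which at a point are proportional to the elasticities.
Buyer share = εs/(εs + |εd|) = 1.2/(1.2 + 2) = 0.375; seller share = |εd|/(εs + |εd|) = 0.625.
So producers capture 0.625 of the subsidy.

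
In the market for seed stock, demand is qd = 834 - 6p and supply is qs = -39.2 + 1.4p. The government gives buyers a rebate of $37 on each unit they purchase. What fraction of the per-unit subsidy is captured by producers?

Producer share = 30/37

Pre-subsidy: 834 - 6p = -39.2 + 1.4p gives p* = 118, q* = 126.
With the rebate, buyers effectively pay pb = ps − 37, where ps is the price sellers receive.
Demand in terms of ps becomes qd = 834 − 6(ps − 37) = 1056 - 6ps. Setting this equal to supply: 1056 - 6ps = -39.2 + 1.4ps, so ps = 148.
Buyers pay pb = 148 − 37 = 111; q' = -39.2 + 1.4·148 = 168.
Buyers' price falls by p* − pb = 118 − 111 = 7; sellers' price rises by ps − p* = 148 − 118 = 30.
So producers capture 30/37 = 30/37 of each unit of subsidy.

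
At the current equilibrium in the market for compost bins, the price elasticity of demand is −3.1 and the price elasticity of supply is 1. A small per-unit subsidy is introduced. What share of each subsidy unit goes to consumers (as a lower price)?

Consumer share = 10/41

For a small subsidy around the equilibrium, the benefit split depends on the relative slopes, which at a point are proportional to the elasticities.
Buyer share = εs/(εs + |εd|) = 1/(1 + 3.1) = 10/41; seller share = |εd|/(εs + |εd|) = 31/41.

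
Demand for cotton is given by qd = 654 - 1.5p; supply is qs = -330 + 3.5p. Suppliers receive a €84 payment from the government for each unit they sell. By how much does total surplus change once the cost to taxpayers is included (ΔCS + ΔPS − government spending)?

Net change in total surplus = -€3704.4

Pre-subsidy: 654 - 1.5p = -330 + 3.5p gives p* = 196.8, q* = 358.8.
With the subsidy, sellers receive ps = pb + 84 for each unit, where pb is the price buyers pay.
Supply in terms of pb becomes qs = -330 + 3.5(pb + 84) = -36 + 3.5pb. Setting this equal to demand: 654 - 1.5pb = -36 + 3.5pb, so pb = 138.
Sellers receive ps = 138 + 84 = 222; q' = 654 − 1.5·138 = 447.
ΔCS = ½(358.8 + 447)(196.8 − 138) = 23690.52; ΔPS = ½(358.8 + 447)(222 − 196.8) = 10153.08.
Government spending = 84 × 447 = 37548.
Net change = 23690.52 + 10153.08 − 37548 = -3704.4. The loss equals the DWL triangle ½·84·88.2.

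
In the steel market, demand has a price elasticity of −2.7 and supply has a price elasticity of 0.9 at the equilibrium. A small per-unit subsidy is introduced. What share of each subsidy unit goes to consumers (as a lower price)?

For a small subsidy around the equilibrium, the benefit split depends on the relative slopes, which at a point are proportional to the elasticities.
Buyer share = εs/(εs + |εd|) = 0.9/(0.9 + 2.7) = 0.25; seller share = |εd|/(εs + |εd|) = 0.75.

Consumer share = 0.25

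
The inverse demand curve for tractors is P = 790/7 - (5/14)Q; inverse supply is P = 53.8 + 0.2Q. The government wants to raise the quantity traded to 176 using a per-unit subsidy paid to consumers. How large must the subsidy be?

At Q = 176, from the demand curve buyers pay Pb = 790/7 − (5/14)·176 = 50; from the supply curve sellers need Ps = 53.8 + 0.2·176 = 89.
The subsidy must fill the gap: s = Ps − Pb = 89 − 50 = 39.

Required subsidy s = 39 per unit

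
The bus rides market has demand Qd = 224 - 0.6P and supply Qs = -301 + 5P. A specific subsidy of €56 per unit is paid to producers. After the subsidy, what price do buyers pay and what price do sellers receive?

Buyers pay €43.75; sellers receive €99.75

Pre-subsidy: 224 - 0.6P = -301 + 5P gives P* = 93.75, Q* = 167.75.
With the subsidy, sellers receive Ps = Pb + 56 for each unit, where Pb is the price buyers pay.
Supply in terms of Pb becomes Qs = -301 + 5(Pb + 56) = -21 + 5Pb. Setting this equal to demand: 224 - 0.6Pb = -21 + 5Pb, so Pb = 43.75.
Sellers receive Ps = 43.75 + 56 = 99.75; Q' = 224 − 0.6·43.75 = 197.75.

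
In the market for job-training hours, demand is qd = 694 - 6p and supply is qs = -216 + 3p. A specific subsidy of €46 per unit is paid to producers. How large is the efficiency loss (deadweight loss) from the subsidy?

Pre-subsidy: 694 - 6p = -216 + 3p gives p* = 910/9, q* = 262/3.
With the subsidy, sellers receive ps = pb + 46 for each unit, where pb is the price buyers pay.
Supply in terms of pb becomes qs = -216 + 3(pb + 46) = -78 + 3pb. Setting this equal to demand: 694 - 6pb = -78 + 3pb, so pb = 772/9.
Sellers receive ps = 772/9 + 46 = 1186/9; q' = 694 − 6·(772/9) = 538/3.
The subsidy expands output by 538/3 − 262/3 = 92 past the efficient level; on those units the gap between marginal cost and willingness to pay runs from 0 up to 46.
DWL = ½ × 46 × 92 = 2116.

Deadweight loss = €2116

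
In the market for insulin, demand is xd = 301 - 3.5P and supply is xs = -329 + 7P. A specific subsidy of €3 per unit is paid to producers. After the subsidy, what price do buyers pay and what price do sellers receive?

Buyers pay €58; sellers receive €61

Pre-subsidy: 301 - 3.5P = -329 + 7P gives P* = 60, x* = 91.
With the subsidy, sellers receive Ps = Pb + 3 for each unit, where Pb is the price buyers pay.
Supply in terms of Pb becomes xs = -329 + 7(Pb + 3) = -308 + 7Pb. Setting this equal to demand: 301 - 3.5Pb = -308 + 7Pb, so Pb = 58.
Sellers receive Ps = 58 + 3 = 61; x' = 301 − 3.5·58 = 98.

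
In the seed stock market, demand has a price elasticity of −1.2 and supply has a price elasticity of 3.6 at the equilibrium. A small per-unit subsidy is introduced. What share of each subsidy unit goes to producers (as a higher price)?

For a small subsidy around the equilibrium, the benefit split depends on the relative slopes, which at a point are proportional to the elasticities.
Buyer share = εs/(εs + |εd|) = 3.6/(3.6 + 1.2) = 0.75; seller share = |εd|/(εs + |εd|) = 0.25.
So producers capture 0.25 of the subsidy.

Producer share = 0.25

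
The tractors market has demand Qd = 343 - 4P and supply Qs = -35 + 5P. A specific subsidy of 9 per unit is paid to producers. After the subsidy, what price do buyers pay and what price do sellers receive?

Buyers pay 37; sellers receive 46

Pre-subsidy: 343 - 4P = -35 + 5P gives P* = 42, Q* = 175.
With the subsidy, sellers receive Ps = Pb + 9 for each unit, where Pb is the price buyers pay.
Supply in terms of Pb becomes Qs = -35 + 5(Pb + 9) = 10 + 5Pb. Setting this equal to demand: 343 - 4Pb = 10 + 5Pb, so Pb = 37.
Sellers receive Ps = 37 + 9 = 46; Q' = 343 − 4·37 = 195.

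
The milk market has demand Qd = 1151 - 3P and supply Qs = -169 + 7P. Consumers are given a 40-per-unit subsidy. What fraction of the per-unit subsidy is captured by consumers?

Pre-subsidy: 1151 - 3P = -169 + 7P gives P* = 132, Q* = 755.
With the rebate, buyers effectively pay Pb = Ps − 40, where Ps is the price sellers receive.
Demand in terms of Ps becomes Qd = 1151 − 3(Ps − 40) = 1271 - 3Ps. Setting this equal to supply: 1271 - 3Ps = -169 + 7Ps, so Ps = 144.
Buyers pay Pb = 144 − 40 = 104; Q' = -169 + 7·144 = 839.
Buyers' price falls by P* − Pb = 132 − 104 = 28; sellers' price rises by Ps − P* = 144 − 132 = 12.
So consumers capture 28/40 = 0.7 of each unit of subsidy.

Consumer share = 0.7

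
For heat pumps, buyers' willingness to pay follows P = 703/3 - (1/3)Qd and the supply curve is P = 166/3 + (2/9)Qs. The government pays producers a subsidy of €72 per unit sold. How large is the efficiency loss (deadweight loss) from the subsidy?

Deadweight loss = €4665.6

Pre-subsidy: 703/3 - (1/3)Q = 166/3 + (2/9)Q gives Q* = 322.2 and P* = 1904/15.
With the subsidy, sellers receive Ps = Pb + 72 for each unit, where Pb is the price buyers pay.
On the curves, Pb = 703/3 - (1/3)Q and Ps = 166/3 + (2/9)Q; the wedge Ps − Pb = 72 gives 166/3 + (2/9)Q − (703/3 - (1/3)Q) = 72, so Q' = 451.8.
Then Pb = 703/3 − (1/3)·451.8 = 1256/15 and Ps = 166/3 + (2/9)·451.8 = 2336/15.
The subsidy expands output by 451.8 − 322.2 = 129.6 past the efficient level; on those units the gap between marginal cost and willingness to pay runs from 0 up to 72.
DWL = ½ × 72 × 129.6 = 4665.6.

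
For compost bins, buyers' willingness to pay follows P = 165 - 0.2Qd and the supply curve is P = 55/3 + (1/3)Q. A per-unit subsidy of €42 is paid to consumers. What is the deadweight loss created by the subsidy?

Deadweight loss = €1653.75

Pre-subsidy: 165 - 0.2Q = 55/3 + (1/3)Q gives Q* = 275 and P* = 110.
With the rebate, buyers effectively pay Pb = Ps − 42, where Ps is the price sellers receive.
On the curves, Pb = 165 - 0.2Q and Ps = 55/3 + (1/3)Q; the wedge Ps − Pb = 42 gives 55/3 + (1/3)Q − (165 - 0.2Q) = 42, so Q' = 353.75.
Then Pb = 165 − 0.2·353.75 = 94.25 and Ps = 55/3 + (1/3)·353.75 = 136.25.
The subsidy expands output by 353.75 − 275 = 78.75 past the efficient level; on those units the gap between marginal cost and willingness to pay runs from 0 up to 42.
DWL = ½ × 42 × 78.75 = 1653.75.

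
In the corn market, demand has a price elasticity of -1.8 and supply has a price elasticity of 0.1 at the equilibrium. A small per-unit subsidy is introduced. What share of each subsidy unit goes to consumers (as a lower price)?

Consumer share = 1/19

For a small subsidy around the equilibrium, the benefit split depends on the relative slopes, which at a point are proportional to the elasticities.
Buyer share = εs/(εs + |εd|) = 0.1/(0.1 + 1.8) = 1/19; seller share = |εd|/(εs + |εd|) = 18/19.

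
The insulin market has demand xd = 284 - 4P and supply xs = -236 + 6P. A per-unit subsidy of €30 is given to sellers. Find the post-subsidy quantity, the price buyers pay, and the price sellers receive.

x' = 148; buyers pay €34; sellers receive €64

Pre-subsidy: 284 - 4P = -236 + 6P gives P* = 52, x* = 76.
With the subsidy, sellers receive Ps = Pb + 30 for each unit, where Pb is the price buyers pay.
Supply in terms of Pb becomes xs = -236 + 6(Pb + 30) = -56 + 6Pb. Setting this equal to demand: 284 - 4Pb = -56 + 6Pb, so Pb = 34.
Sellers receive Ps = 34 + 30 = 64; x' = 284 − 4·34 = 148.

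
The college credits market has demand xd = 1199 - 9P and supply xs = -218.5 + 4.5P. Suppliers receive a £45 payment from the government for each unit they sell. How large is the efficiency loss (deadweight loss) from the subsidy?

Pre-subsidy: 1199 - 9P = -218.5 + 4.5P gives P* = 105, x* = 254.
With the subsidy, sellers receive Ps = Pb + 45 for each unit, where Pb is the price buyers pay.
Supply in terms of Pb becomes xs = -218.5 + 4.5(Pb + 45) = -16 + 4.5Pb. Setting this equal to demand: 1199 - 9Pb = -16 + 4.5Pb, so Pb = 90.
Sellers receive Ps = 90 + 45 = 135; x' = 1199 − 9·90 = 389.
The subsidy expands output by 389 − 254 = 135 past the efficient level; on those units the gap between marginal cost and willingness to pay runs from 0 up to 45.
DWL = ½ × 45 × 135 = 3037.5.

Deadweight loss = £3037.5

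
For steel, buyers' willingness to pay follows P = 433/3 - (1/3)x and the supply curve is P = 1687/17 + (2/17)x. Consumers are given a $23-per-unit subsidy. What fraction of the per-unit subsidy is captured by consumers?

Consumer share = 17/23

Pre-subsidy: 433/3 - (1/3)x = 1687/17 + (2/17)x gives x* = 100 and P* = 111.
With the rebate, buyers effectively pay Pb = Ps − 23, where Ps is the price sellers receive.
On the curves, Pb = 433/3 - (1/3)x and Ps = 1687/17 + (2/17)x; the wedge Ps − Pb = 23 gives 1687/17 + (2/17)x − (433/3 - (1/3)x) = 23, so x' = 151.
Then Pb = 433/3 − (1/3)·151 = 94 and Ps = 1687/17 + (2/17)·151 = 117.
Buyers' price falls by P* − Pb = 111 − 94 = 17; sellers' price rises by Ps − P* = 117 − 111 = 6.
So consumers capture 17/23 = 17/23 of each unit of subsidy.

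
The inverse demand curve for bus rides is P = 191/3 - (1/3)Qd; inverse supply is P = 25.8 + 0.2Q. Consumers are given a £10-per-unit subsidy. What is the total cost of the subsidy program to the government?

Government cost = £897.5

Pre-subsidy: 191/3 - (1/3)Q = 25.8 + 0.2Q gives Q* = 71 and P* = 40.
With the rebate, buyers effectively pay Pb = Ps − 10, where Ps is the price sellers receive.
On the curves, Pb = 191/3 - (1/3)Q and Ps = 25.8 + 0.2Q; the wedge Ps − Pb = 10 gives 25.8 + 0.2Q − (191/3 - (1/3)Q) = 10, so Q' = 89.75.
Then Pb = 191/3 − (1/3)·89.75 = 33.75 and Ps = 25.8 + 0.2·89.75 = 43.75.
Government outlay = subsidy × quantity = 10 × 89.75 = 897.5.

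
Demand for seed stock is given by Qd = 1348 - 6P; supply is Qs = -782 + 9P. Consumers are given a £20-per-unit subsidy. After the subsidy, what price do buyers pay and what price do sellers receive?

Pre-subsidy: 1348 - 6P = -782 + 9P gives P* = 142, Q* = 496.
With the rebate, buyers effectively pay Pb = Ps − 20, where Ps is the price sellers receive.
Demand in terms of Ps becomes Qd = 1348 − 6(Ps − 20) = 1468 - 6Ps. Setting this equal to supply: 1468 - 6Ps = -782 + 9Ps, so Ps = 150.
Buyers pay Pb = 150 − 20 = 130; Q' = -782 + 9·150 = 568.

Buyers pay £130; sellers receive £150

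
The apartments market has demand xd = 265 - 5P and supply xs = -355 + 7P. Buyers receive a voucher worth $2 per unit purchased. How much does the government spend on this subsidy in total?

Government cost = $25

Pre-subsidy: 265 - 5P = -355 + 7P gives P* = 155/3, x* = 20/3.
With the rebate, buyers effectively pay Pb = Ps − 2, where Ps is the price sellers receive.
Demand in terms of Ps becomes xd = 265 − 5(Ps − 2) = 275 - 5Ps. Setting this equal to supply: 275 - 5Ps = -355 + 7Ps, so Ps = 52.5.
Buyers pay Pb = 52.5 − 2 = 50.5; x' = -355 + 7·52.5 = 12.5.
Government outlay = subsidy × quantity = 2 × 12.5 = 25.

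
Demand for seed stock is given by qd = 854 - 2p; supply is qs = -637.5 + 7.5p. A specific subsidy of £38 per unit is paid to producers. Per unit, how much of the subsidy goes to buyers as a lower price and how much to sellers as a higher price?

Buyers gain £30 per unit; sellers gain £8 per unit

Pre-subsidy: 854 - 2p = -637.5 + 7.5p gives p* = 157, q* = 540.
With the subsidy, sellers receive ps = pb + 38 for each unit, where pb is the price buyers pay.
Supply in terms of pb becomes qs = -637.5 + 7.5(pb + 38) = -352.5 + 7.5pb. Setting this equal to demand: 854 - 2pb = -352.5 + 7.5pb, so pb = 127.
Sellers receive ps = 127 + 38 = 165; q' = 854 − 2·127 = 600.
Buyers' price falls by p* − pb = 157 − 127 = 30; sellers' price rises by ps − p* = 165 − 157 = 8.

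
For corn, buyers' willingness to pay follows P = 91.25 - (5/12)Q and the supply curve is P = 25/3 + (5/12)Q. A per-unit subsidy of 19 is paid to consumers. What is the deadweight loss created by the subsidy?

Deadweight loss = 216.6

Pre-subsidy: 91.25 - (5/12)Q = 25/3 + (5/12)Q gives Q* = 99.5 and P* = 1195/24.
With the rebate, buyers effectively pay Pb = Ps − 19, where Ps is the price sellers receive.
On the curves, Pb = 91.25 - (5/12)Q and Ps = 25/3 + (5/12)Q; the wedge Ps − Pb = 19 gives 25/3 + (5/12)Q − (91.25 - (5/12)Q) = 19, so Q' = 122.3.
Then Pb = 91.25 − (5/12)·122.3 = 967/24 and Ps = 25/3 + (5/12)·122.3 = 1423/24.
The subsidy expands output by 122.3 − 99.5 = 22.8 past the efficient level; on those units the gap between marginal cost and willingness to pay runs from 0 up to 19.
DWL = ½ × 19 × 22.8 = 216.6.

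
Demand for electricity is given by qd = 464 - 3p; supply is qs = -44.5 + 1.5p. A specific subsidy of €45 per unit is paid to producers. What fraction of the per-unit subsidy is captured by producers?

Pre-subsidy: 464 - 3p = -44.5 + 1.5p gives p* = 113, q* = 125.
With the subsidy, sellers receive ps = pb + 45 for each unit, where pb is the price buyers pay.
Supply in terms of pb becomes qs = -44.5 + 1.5(pb + 45) = 23 + 1.5pb. Setting this equal to demand: 464 - 3pb = 23 + 1.5pb, so pb = 98.
Sellers receive ps = 98 + 45 = 143; q' = 464 − 3·98 = 170.
Buyers' price falls by p* − pb = 113 − 98 = 15; sellers' price rises by ps − p* = 143 − 113 = 30.
So producers capture 30/45 = 2/3 of each unit of subsidy.

Producer share = 2/3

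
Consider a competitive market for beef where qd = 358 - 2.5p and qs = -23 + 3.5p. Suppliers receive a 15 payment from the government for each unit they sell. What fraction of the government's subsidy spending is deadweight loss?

Pre-subsidy: 358 - 2.5p = -23 + 3.5p gives p* = 63.5, q* = 199.25.
With the subsidy, sellers receive ps = pb + 15 for each unit, where pb is the price buyers pay.
Supply in terms of pb becomes qs = -23 + 3.5(pb + 15) = 29.5 + 3.5pb. Setting this equal to demand: 358 - 2.5pb = 29.5 + 3.5pb, so pb = 54.75.
Sellers receive ps = 54.75 + 15 = 69.75; q' = 358 − 2.5·54.75 = 221.125.
ΔCS = ½(199.25 + 221.125)(63.5 − 54.75) = 1839.140625; ΔPS = ½(199.25 + 221.125)(69.75 − 63.5) = 1313.671875.
Government spending = 15 × 221.125 = 3316.875.
DWL = ½ × 15 × (221.125 − 199.25) = 164.0625; fraction = 164.0625 / 3316.875 = 175/3538.

DWL / government spending = 175/3538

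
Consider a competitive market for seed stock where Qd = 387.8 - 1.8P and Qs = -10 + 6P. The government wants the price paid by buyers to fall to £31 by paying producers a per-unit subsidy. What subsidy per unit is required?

At a buyer price of 31, quantity demanded is 387.8 − 1.8·31 = 332.
Sellers supply 332 only when they receive Ps with -10 + 6·Ps = 332, i.e. Ps = 57.
s = Ps − Pb = 57 − 31 = 26.

Required subsidy s = £26 per unit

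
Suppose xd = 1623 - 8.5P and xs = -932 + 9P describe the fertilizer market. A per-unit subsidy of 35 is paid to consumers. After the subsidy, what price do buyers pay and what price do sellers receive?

Pre-subsidy: 1623 - 8.5P = -932 + 9P gives P* = 146, x* = 382.
With the rebate, buyers effectively pay Pb = Ps − 35, where Ps is the price sellers receive.
Demand in terms of Ps becomes xd = 1623 − 8.5(Ps − 35) = 1920.5 - 8.5Ps. Setting this equal to supply: 1920.5 - 8.5Ps = -932 + 9Ps, so Ps = 163.
Buyers pay Pb = 163 − 35 = 128; x' = -932 + 9·163 = 535.

Buyers pay 128; sellers receive 163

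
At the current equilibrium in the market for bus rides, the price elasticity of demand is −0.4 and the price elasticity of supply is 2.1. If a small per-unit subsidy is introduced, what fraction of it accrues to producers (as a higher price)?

Producer share = 0.16

For a small subsidy around the equilibrium, the benefit split depends on the relative slopes, which at a point are proportional to the elasticities.
Buyer share = εs/(εs + |εd|) = 2.1/(2.1 + 0.4) = 0.84; seller share = |εd|/(εs + |εd|) = 0.16.
So producers capture 0.16 of the subsidy.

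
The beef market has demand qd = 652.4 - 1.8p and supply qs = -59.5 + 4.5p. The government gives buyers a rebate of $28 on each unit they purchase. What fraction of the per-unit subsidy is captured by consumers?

Consumer share = 5/7

Pre-subsidy: 652.4 - 1.8p = -59.5 + 4.5p gives p* = 113, q* = 449.
With the rebate, buyers effectively pay pb = ps − 28, where ps is the price sellers receive.
Demand in terms of ps becomes qd = 652.4 − 1.8(ps − 28) = 702.8 - 1.8ps. Setting this equal to supply: 702.8 - 1.8ps = -59.5 + 4.5ps, so ps = 121.
Buyers pay pb = 121 − 28 = 93; q' = -59.5 + 4.5·121 = 485.
Buyers' price falls by p* − pb = 113 − 93 = 20; sellers' price rises by ps − p* = 121 − 113 = 8.
So consumers capture 20/28 = 5/7 of each unit of subsidy.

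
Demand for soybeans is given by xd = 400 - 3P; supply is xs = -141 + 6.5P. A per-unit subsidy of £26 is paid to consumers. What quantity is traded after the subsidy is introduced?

Pre-subsidy: 400 - 3P = -141 + 6.5P gives P* = 1082/19, x* = 4354/19.
With the rebate, buyers effectively pay Pb = Ps − 26, where Ps is the price sellers receive.
Demand in terms of Ps becomes xd = 400 − 3(Ps − 26) = 478 - 3Ps. Setting this equal to supply: 478 - 3Ps = -141 + 6.5Ps, so Ps = 1238/19.
Buyers pay Pb = 1238/19 − 26 = 744/19; x' = -141 + 6.5·(1238/19) = 5368/19.

x' = 5368/19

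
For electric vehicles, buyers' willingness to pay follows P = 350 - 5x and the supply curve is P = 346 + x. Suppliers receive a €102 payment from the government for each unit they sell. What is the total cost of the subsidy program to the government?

Pre-subsidy: 350 - 5x = 346 + x gives x* = 2/3 and P* = 1040/3.
With the subsidy, sellers receive Ps = Pb + 102 for each unit, where Pb is the price buyers pay.
On the curves, Pb = 350 - 5x and Ps = 346 + x; the wedge Ps − Pb = 102 gives 346 + x − (350 - 5x) = 102, so x' = 53/3.
Then Pb = 350 − 5·(53/3) = 785/3 and Ps = 346 + 1·(53/3) = 1091/3.
Government outlay = subsidy × quantity = 102 × 53/3 = 1802.

Government cost = €1802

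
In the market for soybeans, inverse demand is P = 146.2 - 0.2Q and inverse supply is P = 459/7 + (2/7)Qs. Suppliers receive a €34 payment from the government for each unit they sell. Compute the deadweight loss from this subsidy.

Deadweight loss = €1190

Pre-subsidy: 146.2 - 0.2Q = 459/7 + (2/7)Q gives Q* = 166 and P* = 113.
With the subsidy, sellers receive Ps = Pb + 34 for each unit, where Pb is the price buyers pay.
On the curves, Pb = 146.2 - 0.2Q and Ps = 459/7 + (2/7)Q; the wedge Ps − Pb = 34 gives 459/7 + (2/7)Q − (146.2 - 0.2Q) = 34, so Q' = 236.
Then Pb = 146.2 − 0.2·236 = 99 and Ps = 459/7 + (2/7)·236 = 133.
The subsidy expands output by 236 − 166 = 70 past the efficient level; on those units the gap between marginal cost and willingness to pay runs from 0 up to 34.
DWL = ½ × 34 × 70 = 1190.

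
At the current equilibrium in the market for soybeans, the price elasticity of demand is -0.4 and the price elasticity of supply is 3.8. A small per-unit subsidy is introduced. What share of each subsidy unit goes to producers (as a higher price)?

For a small subsidy around the equilibrium, the benefit split depends on the relative slopes, which at a point are proportional to the elasticities.
Buyer share = εs/(εs + |εd|) = 3.8/(3.8 + 0.4) = 19/21; seller share = |εd|/(εs + |εd|) = 2/21.
So producers capture 2/21 of the subsidy.

Producer share = 2/21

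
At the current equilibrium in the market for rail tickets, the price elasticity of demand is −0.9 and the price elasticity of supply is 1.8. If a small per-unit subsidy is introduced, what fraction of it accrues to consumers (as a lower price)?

For a small subsidy around the equilibrium, the benefit split depends on the relative slopes, which at a point are proportional to the elasticities.
Buyer share = εs/(εs + |εd|) = 1.8/(1.8 + 0.9) = 2/3; seller share = |εd|/(εs + |εd|) = 1/3.

Consumer share = 2/3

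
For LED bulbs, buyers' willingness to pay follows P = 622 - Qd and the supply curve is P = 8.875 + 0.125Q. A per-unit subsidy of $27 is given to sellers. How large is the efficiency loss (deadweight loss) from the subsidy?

Deadweight loss = $324

Pre-subsidy: 622 - Q = 8.875 + 0.125Q gives Q* = 545 and P* = 77.
With the subsidy, sellers receive Ps = Pb + 27 for each unit, where Pb is the price buyers pay.
On the curves, Pb = 622 - Q and Ps = 8.875 + 0.125Q; the wedge Ps − Pb = 27 gives 8.875 + 0.125Q − (622 - Q) = 27, so Q' = 569.
Then Pb = 622 − 1·569 = 53 and Ps = 8.875 + 0.125·569 = 80.
The subsidy expands output by 569 − 545 = 24 past the efficient level; on those units the gap between marginal cost and willingness to pay runs from 0 up to 27.
DWL = ½ × 27 × 24 = 324.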